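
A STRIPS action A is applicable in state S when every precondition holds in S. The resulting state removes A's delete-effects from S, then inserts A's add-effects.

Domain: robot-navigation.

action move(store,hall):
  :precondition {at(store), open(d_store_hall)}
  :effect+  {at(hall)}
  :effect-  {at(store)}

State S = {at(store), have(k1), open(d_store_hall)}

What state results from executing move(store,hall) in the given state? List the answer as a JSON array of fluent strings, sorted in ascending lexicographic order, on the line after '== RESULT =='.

Compute (S \ del) ∪ add:
  pre ⊆ S: {at(store), open(d_store_hall)} ⊆ S  — applicable
  S \ del = {have(k1), open(d_store_hall)}
  ∪ add   = {at(hall), have(k1), open(d_store_hall)}

== RESULT ==
["at(hall)", "have(k1)", "open(d_store_hall)"]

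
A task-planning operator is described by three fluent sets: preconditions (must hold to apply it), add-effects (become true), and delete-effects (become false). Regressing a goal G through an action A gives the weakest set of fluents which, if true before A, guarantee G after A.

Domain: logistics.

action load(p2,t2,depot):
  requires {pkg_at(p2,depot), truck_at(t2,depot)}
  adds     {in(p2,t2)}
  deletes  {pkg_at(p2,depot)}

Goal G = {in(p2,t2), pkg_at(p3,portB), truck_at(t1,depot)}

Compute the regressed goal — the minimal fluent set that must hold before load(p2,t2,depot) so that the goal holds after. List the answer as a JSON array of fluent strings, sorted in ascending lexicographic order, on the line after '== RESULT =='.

Compute (G \ add) ∪ pre:
  G ∩ del = {}  (empty — regression defined)
  G \ add = {in(p2,t2), pkg_at(p3,portB), truck_at(t1,depot)} \ {in(p2,t2)} = {pkg_at(p3,portB), truck_at(t1,depot)}
  ∪ pre   = {pkg_at(p3,portB), truck_at(t1,depot)} ∪ {pkg_at(p2,depot), truck_at(t2,depot)}
          = {pkg_at(p2,depot), pkg_at(p3,portB), truck_at(t1,depot), truck_at(t2,depot)}

== RESULT ==
["pkg_at(p2,depot)", "pkg_at(p3,portB)", "truck_at(t1,depot)", "truck_at(t2,depot)"]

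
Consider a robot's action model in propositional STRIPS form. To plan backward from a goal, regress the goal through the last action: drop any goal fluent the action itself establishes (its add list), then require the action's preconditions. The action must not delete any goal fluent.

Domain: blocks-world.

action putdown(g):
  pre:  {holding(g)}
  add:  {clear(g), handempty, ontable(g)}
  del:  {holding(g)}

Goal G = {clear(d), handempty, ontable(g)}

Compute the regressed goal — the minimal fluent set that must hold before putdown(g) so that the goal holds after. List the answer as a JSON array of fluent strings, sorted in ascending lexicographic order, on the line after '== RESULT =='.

Regress:
  G ∩ del = {}  (empty — regression defined)
  G \ add = {clear(d), handempty, ontable(g)} \ {clear(g), handempty, ontable(g)} = {clear(d)}
  ∪ pre   = {clear(d)} ∪ {holding(g)}
          = {clear(d), holding(g)}

== RESULT ==
["clear(d)", "holding(g)"]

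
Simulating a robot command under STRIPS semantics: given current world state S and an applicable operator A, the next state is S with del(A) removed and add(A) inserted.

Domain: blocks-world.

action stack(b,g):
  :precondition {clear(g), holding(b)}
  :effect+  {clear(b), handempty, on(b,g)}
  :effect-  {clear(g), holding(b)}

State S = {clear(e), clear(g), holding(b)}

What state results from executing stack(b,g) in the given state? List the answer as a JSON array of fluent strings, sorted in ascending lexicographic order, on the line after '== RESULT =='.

Progress:
  pre ⊆ S: {clear(g), holding(b)} ⊆ S  — applicable
  S \ del = {clear(e)}
  ∪ add   = {clear(b), clear(e), handempty, on(b,g)}

== RESULT ==
["clear(b)", "clear(e)", "handempty", "on(b,g)"]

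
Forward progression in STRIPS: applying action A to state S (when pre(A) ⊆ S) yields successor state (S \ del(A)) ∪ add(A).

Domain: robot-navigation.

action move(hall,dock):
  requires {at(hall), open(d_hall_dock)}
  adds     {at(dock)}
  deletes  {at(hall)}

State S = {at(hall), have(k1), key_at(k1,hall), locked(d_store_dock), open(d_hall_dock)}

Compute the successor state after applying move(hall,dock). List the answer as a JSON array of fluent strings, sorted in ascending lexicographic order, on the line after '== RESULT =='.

Compute (S \ del) ∪ add:
  pre ⊆ S: {at(hall), open(d_hall_dock)} ⊆ S  — applicable
  S \ del = {have(k1), key_at(k1,hall), locked(d_store_dock), open(d_hall_dock)}
  ∪ add   = {at(dock), have(k1), key_at(k1,hall), locked(d_store_dock), open(d_hall_dock)}

== RESULT ==
["at(dock)", "have(k1)", "key_at(k1,hall)", "locked(d_store_dock)", "open(d_hall_dock)"]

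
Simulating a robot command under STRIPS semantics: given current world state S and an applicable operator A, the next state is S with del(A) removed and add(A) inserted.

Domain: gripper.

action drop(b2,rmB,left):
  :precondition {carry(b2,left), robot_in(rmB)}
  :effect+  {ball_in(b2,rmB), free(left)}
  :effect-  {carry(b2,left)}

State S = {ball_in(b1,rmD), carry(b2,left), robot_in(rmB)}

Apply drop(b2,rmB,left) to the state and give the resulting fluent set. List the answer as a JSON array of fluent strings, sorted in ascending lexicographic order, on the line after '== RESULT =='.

Progress:
  pre ⊆ S: {carry(b2,left), robot_in(rmB)} ⊆ S  — applicable
  S \ del = {ball_in(b1,rmD), robot_in(rmB)}
  ∪ add   = {ball_in(b1,rmD), ball_in(b2,rmB), free(left), robot_in(rmB)}

== RESULT ==
["ball_in(b1,rmD)", "ball_in(b2,rmB)", "free(left)", "robot_in(rmB)"]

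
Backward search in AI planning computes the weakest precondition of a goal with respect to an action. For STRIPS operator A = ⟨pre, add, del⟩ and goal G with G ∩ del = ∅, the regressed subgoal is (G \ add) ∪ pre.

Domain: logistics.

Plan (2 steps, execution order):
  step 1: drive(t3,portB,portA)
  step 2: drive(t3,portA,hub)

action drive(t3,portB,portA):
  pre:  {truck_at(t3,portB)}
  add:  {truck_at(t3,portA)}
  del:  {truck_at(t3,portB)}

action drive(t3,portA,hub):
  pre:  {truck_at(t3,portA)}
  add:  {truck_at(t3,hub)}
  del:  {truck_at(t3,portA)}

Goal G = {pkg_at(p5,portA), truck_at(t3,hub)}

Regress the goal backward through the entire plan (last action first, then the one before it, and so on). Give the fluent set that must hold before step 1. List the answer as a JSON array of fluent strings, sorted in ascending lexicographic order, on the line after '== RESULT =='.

Regress step by step:
  through step 2 (drive(t3,portA,hub)): drop {truck_at(t3,hub)}, keep {pkg_at(p5,portA)}, require {truck_at(t3,portA)}
    → {pkg_at(p5,portA), truck_at(t3,portA)}
  through step 1 (drive(t3,portB,portA)): drop {truck_at(t3,portA)}, keep {pkg_at(p5,portA)}, require {truck_at(t3,portB)}
    → {pkg_at(p5,portA), truck_at(t3,portB)}

== RESULT ==
["pkg_at(p5,portA)", "truck_at(t3,portB)"]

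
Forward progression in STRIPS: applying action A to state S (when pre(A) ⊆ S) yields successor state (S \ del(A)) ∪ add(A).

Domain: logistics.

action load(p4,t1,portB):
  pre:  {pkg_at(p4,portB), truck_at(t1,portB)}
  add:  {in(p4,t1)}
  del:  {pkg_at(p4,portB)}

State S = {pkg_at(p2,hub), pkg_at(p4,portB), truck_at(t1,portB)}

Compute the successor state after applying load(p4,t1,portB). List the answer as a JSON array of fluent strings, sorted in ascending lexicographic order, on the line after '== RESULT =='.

Progress:
  pre ⊆ S: {pkg_at(p4,portB), truck_at(t1,portB)} ⊆ S  — applicable
  S \ del = {pkg_at(p2,hub), truck_at(t1,portB)}
  ∪ add   = {in(p4,t1), pkg_at(p2,hub), truck_at(t1,portB)}

== RESULT ==
["in(p4,t1)", "pkg_at(p2,hub)", "truck_at(t1,portB)"]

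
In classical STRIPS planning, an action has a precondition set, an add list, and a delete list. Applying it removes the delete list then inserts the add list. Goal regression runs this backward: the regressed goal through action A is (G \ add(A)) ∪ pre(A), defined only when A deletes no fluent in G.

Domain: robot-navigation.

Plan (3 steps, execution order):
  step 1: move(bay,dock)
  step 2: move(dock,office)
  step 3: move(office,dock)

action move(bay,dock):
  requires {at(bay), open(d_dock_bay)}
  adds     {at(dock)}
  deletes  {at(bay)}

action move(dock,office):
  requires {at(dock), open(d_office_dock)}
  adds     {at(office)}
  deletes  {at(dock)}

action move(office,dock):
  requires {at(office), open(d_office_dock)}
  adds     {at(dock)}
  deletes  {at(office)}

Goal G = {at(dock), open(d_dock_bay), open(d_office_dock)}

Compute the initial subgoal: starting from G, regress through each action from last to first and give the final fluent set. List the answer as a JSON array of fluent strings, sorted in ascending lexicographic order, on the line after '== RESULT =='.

Regress step by step:
  through step 3 (move(office,dock)): drop {at(dock)}, keep {open(d_dock_bay), open(d_office_dock)}, require {at(office), open(d_office_dock)}
    → {at(office), open(d_dock_bay), open(d_office_dock)}
  through step 2 (move(dock,office)): drop {at(office)}, keep {open(d_dock_bay), open(d_office_dock)}, require {at(dock), open(d_office_dock)}
    → {at(dock), open(d_dock_bay), open(d_office_dock)}
  through step 1 (move(bay,dock)): drop {at(dock)}, keep {open(d_dock_bay), open(d_office_dock)}, require {at(bay), open(d_dock_bay)}
    → {at(bay), open(d_dock_bay), open(d_office_dock)}

== RESULT ==
["at(bay)", "open(d_dock_bay)", "open(d_office_dock)"]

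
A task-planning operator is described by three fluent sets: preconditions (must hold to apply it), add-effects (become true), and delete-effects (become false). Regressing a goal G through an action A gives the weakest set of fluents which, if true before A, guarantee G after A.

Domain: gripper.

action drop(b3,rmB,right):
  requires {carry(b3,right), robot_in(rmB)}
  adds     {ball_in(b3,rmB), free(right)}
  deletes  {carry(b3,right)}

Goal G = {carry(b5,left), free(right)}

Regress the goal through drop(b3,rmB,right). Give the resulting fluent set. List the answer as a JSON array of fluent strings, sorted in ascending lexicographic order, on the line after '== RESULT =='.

Regress:
  G ∩ del = {}  (empty — regression defined)
  G \ add = {carry(b5,left), free(right)} \ {ball_in(b3,rmB), free(right)} = {carry(b5,left)}
  ∪ pre   = {carry(b5,left)} ∪ {carry(b3,right), robot_in(rmB)}
          = {carry(b3,right), carry(b5,left), robot_in(rmB)}

== RESULT ==
["carry(b3,right)", "carry(b5,left)", "robot_in(rmB)"]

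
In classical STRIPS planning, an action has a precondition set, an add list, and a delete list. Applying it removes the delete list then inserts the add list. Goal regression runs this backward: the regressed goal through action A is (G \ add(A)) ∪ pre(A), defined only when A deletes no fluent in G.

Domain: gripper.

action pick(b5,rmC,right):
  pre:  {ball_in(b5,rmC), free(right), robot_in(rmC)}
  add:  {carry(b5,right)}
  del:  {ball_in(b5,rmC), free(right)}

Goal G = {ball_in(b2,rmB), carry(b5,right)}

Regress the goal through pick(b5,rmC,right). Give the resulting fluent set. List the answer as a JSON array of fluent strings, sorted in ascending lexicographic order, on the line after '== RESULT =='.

Regress:
  G ∩ del = {}  (empty — regression defined)
  G \ add = {ball_in(b2,rmB), carry(b5,right)} \ {carry(b5,right)} = {ball_in(b2,rmB)}
  ∪ pre   = {ball_in(b2,rmB)} ∪ {ball_in(b5,rmC), free(right), robot_in(rmC)}
          = {ball_in(b2,rmB), ball_in(b5,rmC), free(right), robot_in(rmC)}

== RESULT ==
["ball_in(b2,rmB)", "ball_in(b5,rmC)", "free(right)", "robot_in(rmC)"]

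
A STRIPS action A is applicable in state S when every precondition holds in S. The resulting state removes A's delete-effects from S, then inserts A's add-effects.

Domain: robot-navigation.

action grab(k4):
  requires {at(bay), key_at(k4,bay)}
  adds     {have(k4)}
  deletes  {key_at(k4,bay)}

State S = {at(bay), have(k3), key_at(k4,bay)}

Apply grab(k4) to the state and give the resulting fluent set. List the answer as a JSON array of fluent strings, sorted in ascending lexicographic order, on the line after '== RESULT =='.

Progress:
  pre ⊆ S: {at(bay), key_at(k4,bay)} ⊆ S  — applicable
  S \ del = {at(bay), have(k3)}
  ∪ add   = {at(bay), have(k3), have(k4)}

== RESULT ==
["at(bay)", "have(k3)", "have(k4)"]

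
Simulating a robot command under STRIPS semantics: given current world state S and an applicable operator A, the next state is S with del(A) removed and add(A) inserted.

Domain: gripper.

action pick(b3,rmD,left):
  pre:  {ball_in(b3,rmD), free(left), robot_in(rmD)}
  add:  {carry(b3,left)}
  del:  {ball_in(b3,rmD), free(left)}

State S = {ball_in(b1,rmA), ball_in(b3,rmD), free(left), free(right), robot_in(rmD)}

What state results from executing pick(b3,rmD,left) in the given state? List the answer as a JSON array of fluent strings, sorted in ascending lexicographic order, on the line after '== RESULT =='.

Progress:
  pre ⊆ S: {ball_in(b3,rmD), free(left), robot_in(rmD)} ⊆ S  — applicable
  S \ del = {ball_in(b1,rmA), free(right), robot_in(rmD)}
  ∪ add   = {ball_in(b1,rmA), carry(b3,left), free(right), robot_in(rmD)}

== RESULT ==
["ball_in(b1,rmA)", "carry(b3,left)", "free(right)", "robot_in(rmD)"]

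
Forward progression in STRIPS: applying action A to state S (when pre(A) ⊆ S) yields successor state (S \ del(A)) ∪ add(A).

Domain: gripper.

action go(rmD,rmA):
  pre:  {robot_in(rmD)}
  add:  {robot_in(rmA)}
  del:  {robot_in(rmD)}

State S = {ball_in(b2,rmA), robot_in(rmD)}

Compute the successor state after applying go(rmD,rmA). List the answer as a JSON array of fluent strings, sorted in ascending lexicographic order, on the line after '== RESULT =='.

Progress:
  pre ⊆ S: {robot_in(rmD)} ⊆ S  — applicable
  S \ del = {ball_in(b2,rmA)}
  ∪ add   = {ball_in(b2,rmA), robot_in(rmA)}

== RESULT ==
["ball_in(b2,rmA)", "robot_in(rmA)"]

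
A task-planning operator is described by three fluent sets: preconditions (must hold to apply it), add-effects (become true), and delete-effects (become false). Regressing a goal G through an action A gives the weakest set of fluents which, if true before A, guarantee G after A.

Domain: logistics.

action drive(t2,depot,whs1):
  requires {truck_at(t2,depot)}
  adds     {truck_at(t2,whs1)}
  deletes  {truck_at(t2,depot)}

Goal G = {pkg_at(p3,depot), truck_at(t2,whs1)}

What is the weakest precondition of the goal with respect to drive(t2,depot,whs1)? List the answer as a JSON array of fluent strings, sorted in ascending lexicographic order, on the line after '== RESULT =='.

Regress:
  G ∩ del = {}  (empty — regression defined)
  G \ add = {pkg_at(p3,depot), truck_at(t2,whs1)} \ {truck_at(t2,whs1)} = {pkg_at(p3,depot)}
  ∪ pre   = {pkg_at(p3,depot)} ∪ {truck_at(t2,depot)}
          = {pkg_at(p3,depot), truck_at(t2,depot)}

== RESULT ==
["pkg_at(p3,depot)", "truck_at(t2,depot)"]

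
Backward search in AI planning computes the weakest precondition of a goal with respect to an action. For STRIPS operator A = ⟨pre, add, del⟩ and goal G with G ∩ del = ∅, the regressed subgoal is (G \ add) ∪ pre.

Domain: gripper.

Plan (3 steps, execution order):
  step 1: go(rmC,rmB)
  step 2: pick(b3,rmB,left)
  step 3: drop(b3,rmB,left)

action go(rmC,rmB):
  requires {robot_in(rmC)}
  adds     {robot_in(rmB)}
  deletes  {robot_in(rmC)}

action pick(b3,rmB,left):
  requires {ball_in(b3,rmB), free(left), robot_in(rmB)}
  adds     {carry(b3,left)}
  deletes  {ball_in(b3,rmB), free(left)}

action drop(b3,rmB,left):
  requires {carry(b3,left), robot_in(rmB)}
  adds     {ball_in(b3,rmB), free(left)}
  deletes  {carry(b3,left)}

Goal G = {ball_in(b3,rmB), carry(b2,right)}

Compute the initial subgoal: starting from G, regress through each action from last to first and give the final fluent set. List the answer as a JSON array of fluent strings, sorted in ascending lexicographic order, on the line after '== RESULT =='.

Regress step by step:
  through step 3 (drop(b3,rmB,left)): drop {ball_in(b3,rmB)}, keep {carry(b2,right)}, require {carry(b3,left), robot_in(rmB)}
    → {carry(b2,right), carry(b3,left), robot_in(rmB)}
  through step 2 (pick(b3,rmB,left)): drop {carry(b3,left)}, keep {carry(b2,right), robot_in(rmB)}, require {ball_in(b3,rmB), free(left), robot_in(rmB)}
    → {ball_in(b3,rmB), carry(b2,right), free(left), robot_in(rmB)}
  through step 1 (go(rmC,rmB)): drop {robot_in(rmB)}, keep {ball_in(b3,rmB), carry(b2,right), free(left)}, require {robot_in(rmC)}
    → {ball_in(b3,rmB), carry(b2,right), free(left), robot_in(rmC)}

== RESULT ==
["ball_in(b3,rmB)", "carry(b2,right)", "free(left)", "robot_in(rmC)"]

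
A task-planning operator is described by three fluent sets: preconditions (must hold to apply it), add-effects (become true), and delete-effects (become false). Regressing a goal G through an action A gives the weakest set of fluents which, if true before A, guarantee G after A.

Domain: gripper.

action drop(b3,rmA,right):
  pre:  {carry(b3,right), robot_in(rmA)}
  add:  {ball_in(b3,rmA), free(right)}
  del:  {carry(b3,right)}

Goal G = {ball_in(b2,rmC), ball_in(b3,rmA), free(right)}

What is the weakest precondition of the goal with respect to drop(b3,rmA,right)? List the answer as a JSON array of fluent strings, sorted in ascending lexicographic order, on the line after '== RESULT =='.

Regress:
  G ∩ del = {}  (empty — regression defined)
  G \ add = {ball_in(b2,rmC), ball_in(b3,rmA), free(right)} \ {ball_in(b3,rmA), free(right)} = {ball_in(b2,rmC)}
  ∪ pre   = {ball_in(b2,rmC)} ∪ {carry(b3,right), robot_in(rmA)}
          = {ball_in(b2,rmC), carry(b3,right), robot_in(rmA)}

== RESULT ==
["ball_in(b2,rmC)", "carry(b3,right)", "robot_in(rmA)"]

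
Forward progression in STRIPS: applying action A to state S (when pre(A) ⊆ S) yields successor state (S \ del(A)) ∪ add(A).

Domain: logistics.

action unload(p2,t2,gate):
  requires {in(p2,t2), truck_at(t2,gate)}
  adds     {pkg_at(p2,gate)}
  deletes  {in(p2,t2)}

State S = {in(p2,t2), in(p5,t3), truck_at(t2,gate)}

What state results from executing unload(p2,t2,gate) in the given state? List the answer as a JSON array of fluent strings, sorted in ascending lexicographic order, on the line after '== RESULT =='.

Compute (S \ del) ∪ add:
  pre ⊆ S: {in(p2,t2), truck_at(t2,gate)} ⊆ S  — applicable
  S \ del = {in(p5,t3), truck_at(t2,gate)}
  ∪ add   = {in(p5,t3), pkg_at(p2,gate), truck_at(t2,gate)}

== RESULT ==
["in(p5,t3)", "pkg_at(p2,gate)", "truck_at(t2,gate)"]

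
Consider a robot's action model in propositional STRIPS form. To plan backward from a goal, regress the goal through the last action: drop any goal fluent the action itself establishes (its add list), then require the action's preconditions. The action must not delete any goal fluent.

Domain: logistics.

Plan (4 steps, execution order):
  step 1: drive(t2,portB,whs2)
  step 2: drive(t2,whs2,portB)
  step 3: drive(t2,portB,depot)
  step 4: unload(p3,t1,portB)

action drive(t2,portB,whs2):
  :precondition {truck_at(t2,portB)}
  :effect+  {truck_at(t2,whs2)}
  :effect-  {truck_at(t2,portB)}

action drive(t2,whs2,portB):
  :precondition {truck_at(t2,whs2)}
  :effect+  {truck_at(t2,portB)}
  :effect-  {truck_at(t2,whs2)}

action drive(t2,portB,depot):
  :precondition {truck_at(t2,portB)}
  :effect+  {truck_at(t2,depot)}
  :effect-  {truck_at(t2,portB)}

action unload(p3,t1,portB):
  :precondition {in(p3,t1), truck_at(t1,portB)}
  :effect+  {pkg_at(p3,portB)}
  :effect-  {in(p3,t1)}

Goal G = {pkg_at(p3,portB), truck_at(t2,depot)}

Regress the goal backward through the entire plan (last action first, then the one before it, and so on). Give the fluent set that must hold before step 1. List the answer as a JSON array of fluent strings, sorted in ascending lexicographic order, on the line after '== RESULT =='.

Regress step by step:
  through step 4 (unload(p3,t1,portB)): drop {pkg_at(p3,portB)}, keep {truck_at(t2,depot)}, require {in(p3,t1), truck_at(t1,portB)}
    → {in(p3,t1), truck_at(t1,portB), truck_at(t2,depot)}
  through step 3 (drive(t2,portB,depot)): drop {truck_at(t2,depot)}, keep {in(p3,t1), truck_at(t1,portB)}, require {truck_at(t2,portB)}
    → {in(p3,t1), truck_at(t1,portB), truck_at(t2,portB)}
  through step 2 (drive(t2,whs2,portB)): drop {truck_at(t2,portB)}, keep {in(p3,t1), truck_at(t1,portB)}, require {truck_at(t2,whs2)}
    → {in(p3,t1), truck_at(t1,portB), truck_at(t2,whs2)}
  through step 1 (drive(t2,portB,whs2)): drop {truck_at(t2,whs2)}, keep {in(p3,t1), truck_at(t1,portB)}, require {truck_at(t2,portB)}
    → {in(p3,t1), truck_at(t1,portB), truck_at(t2,portB)}

== RESULT ==
["in(p3,t1)", "truck_at(t1,portB)", "truck_at(t2,portB)"]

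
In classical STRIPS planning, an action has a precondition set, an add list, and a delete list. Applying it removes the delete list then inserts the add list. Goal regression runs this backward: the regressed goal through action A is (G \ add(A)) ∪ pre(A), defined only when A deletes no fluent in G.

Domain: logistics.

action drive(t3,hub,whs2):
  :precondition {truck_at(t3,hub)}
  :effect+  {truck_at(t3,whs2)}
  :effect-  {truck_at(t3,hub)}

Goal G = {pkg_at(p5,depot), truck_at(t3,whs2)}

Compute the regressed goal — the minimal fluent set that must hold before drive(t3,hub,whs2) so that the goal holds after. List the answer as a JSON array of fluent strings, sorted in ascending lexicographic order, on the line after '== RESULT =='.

Compute (G \ add) ∪ pre:
  G ∩ del = {}  (empty — regression defined)
  G \ add = {pkg_at(p5,depot), truck_at(t3,whs2)} \ {truck_at(t3,whs2)} = {pkg_at(p5,depot)}
  ∪ pre   = {pkg_at(p5,depot)} ∪ {truck_at(t3,hub)}
          = {pkg_at(p5,depot), truck_at(t3,hub)}

== RESULT ==
["pkg_at(p5,depot)", "truck_at(t3,hub)"]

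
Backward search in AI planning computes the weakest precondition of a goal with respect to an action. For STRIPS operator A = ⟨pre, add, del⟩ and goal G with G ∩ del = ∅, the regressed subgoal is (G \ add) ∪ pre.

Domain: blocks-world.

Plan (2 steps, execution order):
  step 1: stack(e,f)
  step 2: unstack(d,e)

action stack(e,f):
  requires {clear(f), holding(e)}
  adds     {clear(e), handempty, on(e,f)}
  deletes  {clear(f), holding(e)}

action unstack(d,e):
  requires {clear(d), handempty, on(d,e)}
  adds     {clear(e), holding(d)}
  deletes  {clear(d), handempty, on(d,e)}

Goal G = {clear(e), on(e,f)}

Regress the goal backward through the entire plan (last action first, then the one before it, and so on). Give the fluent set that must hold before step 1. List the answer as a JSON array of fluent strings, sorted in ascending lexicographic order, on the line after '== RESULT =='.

Regress step by step:
  through step 2 (unstack(d,e)): drop {clear(e)}, keep {on(e,f)}, require {clear(d), handempty, on(d,e)}
    → {clear(d), handempty, on(d,e), on(e,f)}
  through step 1 (stack(e,f)): drop {handempty, on(e,f)}, keep {clear(d), on(d,e)}, require {clear(f), holding(e)}
    → {clear(d), clear(f), holding(e), on(d,e)}

== RESULT ==
["clear(d)", "clear(f)", "holding(e)", "on(d,e)"]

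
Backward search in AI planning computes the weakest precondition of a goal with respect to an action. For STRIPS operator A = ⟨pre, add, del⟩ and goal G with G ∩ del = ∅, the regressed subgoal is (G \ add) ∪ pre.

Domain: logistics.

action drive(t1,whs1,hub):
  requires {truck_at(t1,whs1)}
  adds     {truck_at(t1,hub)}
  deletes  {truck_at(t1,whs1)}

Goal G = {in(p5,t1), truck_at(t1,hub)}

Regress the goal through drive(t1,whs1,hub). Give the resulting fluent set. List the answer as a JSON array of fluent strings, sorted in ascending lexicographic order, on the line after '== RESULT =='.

Regress:
  G ∩ del = {}  (empty — regression defined)
  G \ add = {in(p5,t1), truck_at(t1,hub)} \ {truck_at(t1,hub)} = {in(p5,t1)}
  ∪ pre   = {in(p5,t1)} ∪ {truck_at(t1,whs1)}
          = {in(p5,t1), truck_at(t1,whs1)}

== RESULT ==
["in(p5,t1)", "truck_at(t1,whs1)"]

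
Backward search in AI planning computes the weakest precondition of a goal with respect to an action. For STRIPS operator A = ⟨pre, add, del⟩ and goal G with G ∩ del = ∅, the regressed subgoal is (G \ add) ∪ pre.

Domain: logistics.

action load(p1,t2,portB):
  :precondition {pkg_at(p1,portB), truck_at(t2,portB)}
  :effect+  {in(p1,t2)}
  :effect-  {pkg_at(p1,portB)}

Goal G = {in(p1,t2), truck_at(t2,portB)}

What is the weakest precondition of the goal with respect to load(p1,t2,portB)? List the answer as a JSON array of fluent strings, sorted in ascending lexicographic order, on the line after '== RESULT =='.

Regress:
  G ∩ del = {}  (empty — regression defined)
  G \ add = {in(p1,t2), truck_at(t2,portB)} \ {in(p1,t2)} = {truck_at(t2,portB)}
  ∪ pre   = {truck_at(t2,portB)} ∪ {pkg_at(p1,portB), truck_at(t2,portB)}
          = {pkg_at(p1,portB), truck_at(t2,portB)}

== RESULT ==
["pkg_at(p1,portB)", "truck_at(t2,portB)"]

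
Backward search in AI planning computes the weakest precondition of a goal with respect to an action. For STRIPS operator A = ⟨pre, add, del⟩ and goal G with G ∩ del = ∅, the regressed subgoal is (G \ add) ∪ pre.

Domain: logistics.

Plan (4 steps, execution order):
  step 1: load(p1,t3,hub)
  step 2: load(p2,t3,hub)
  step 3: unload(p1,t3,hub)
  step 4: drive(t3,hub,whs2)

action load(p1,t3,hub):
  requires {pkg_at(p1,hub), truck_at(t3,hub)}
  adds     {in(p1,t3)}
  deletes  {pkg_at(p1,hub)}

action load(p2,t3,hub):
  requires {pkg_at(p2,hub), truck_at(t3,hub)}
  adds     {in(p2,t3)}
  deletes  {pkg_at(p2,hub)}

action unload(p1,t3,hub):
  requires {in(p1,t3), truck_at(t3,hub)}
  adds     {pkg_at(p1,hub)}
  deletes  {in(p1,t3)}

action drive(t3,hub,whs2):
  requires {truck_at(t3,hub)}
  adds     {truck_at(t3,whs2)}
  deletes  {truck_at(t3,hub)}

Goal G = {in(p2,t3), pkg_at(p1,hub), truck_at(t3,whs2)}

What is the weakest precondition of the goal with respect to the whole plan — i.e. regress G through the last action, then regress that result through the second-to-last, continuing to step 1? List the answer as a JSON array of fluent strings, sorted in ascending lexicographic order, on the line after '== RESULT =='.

Work backward from the goal:
  through step 4 (drive(t3,hub,whs2)): drop {truck_at(t3,whs2)}, keep {in(p2,t3), pkg_at(p1,hub)}, require {truck_at(t3,hub)}
    → {in(p2,t3), pkg_at(p1,hub), truck_at(t3,hub)}
  through step 3 (unload(p1,t3,hub)): drop {pkg_at(p1,hub)}, keep {in(p2,t3), truck_at(t3,hub)}, require {in(p1,t3), truck_at(t3,hub)}
    → {in(p1,t3), in(p2,t3), truck_at(t3,hub)}
  through step 2 (load(p2,t3,hub)): drop {in(p2,t3)}, keep {in(p1,t3), truck_at(t3,hub)}, require {pkg_at(p2,hub), truck_at(t3,hub)}
    → {in(p1,t3), pkg_at(p2,hub), truck_at(t3,hub)}
  through step 1 (load(p1,t3,hub)): drop {in(p1,t3)}, keep {pkg_at(p2,hub), truck_at(t3,hub)}, require {pkg_at(p1,hub), truck_at(t3,hub)}
    → {pkg_at(p1,hub), pkg_at(p2,hub), truck_at(t3,hub)}

== RESULT ==
["pkg_at(p1,hub)", "pkg_at(p2,hub)", "truck_at(t3,hub)"]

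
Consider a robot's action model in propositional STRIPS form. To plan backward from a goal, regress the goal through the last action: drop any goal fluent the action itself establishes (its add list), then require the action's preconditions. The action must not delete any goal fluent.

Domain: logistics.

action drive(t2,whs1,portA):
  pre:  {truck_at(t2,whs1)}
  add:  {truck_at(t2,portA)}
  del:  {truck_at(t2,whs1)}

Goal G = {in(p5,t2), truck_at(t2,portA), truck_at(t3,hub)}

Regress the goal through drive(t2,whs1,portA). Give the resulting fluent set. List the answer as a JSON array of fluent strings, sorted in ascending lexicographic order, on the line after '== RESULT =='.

Regress:
  G ∩ del = {}  (empty — regression defined)
  G \ add = {in(p5,t2), truck_at(t2,portA), truck_at(t3,hub)} \ {truck_at(t2,portA)} = {in(p5,t2), truck_at(t3,hub)}
  ∪ pre   = {in(p5,t2), truck_at(t3,hub)} ∪ {truck_at(t2,whs1)}
          = {in(p5,t2), truck_at(t2,whs1), truck_at(t3,hub)}

== RESULT ==
["in(p5,t2)", "truck_at(t2,whs1)", "truck_at(t3,hub)"]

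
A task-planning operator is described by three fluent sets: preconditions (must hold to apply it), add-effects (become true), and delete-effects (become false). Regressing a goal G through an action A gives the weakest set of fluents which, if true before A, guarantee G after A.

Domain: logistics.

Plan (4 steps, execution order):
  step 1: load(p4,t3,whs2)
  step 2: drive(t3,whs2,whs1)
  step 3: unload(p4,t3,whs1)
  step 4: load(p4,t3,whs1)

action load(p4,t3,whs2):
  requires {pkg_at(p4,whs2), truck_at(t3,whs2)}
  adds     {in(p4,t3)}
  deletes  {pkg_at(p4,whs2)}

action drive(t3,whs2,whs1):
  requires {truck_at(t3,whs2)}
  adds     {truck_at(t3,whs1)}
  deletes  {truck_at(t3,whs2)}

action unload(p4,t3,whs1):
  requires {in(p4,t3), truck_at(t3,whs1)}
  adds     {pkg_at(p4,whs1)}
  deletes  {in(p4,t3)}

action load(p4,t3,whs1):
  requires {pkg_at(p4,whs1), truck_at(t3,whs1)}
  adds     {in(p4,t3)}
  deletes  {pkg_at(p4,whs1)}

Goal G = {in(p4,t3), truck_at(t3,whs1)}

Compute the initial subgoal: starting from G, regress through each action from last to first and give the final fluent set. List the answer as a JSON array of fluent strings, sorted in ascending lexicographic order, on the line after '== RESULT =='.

Regress step by step:
  through step 4 (load(p4,t3,whs1)): drop {in(p4,t3)}, keep {truck_at(t3,whs1)}, require {pkg_at(p4,whs1), truck_at(t3,whs1)}
    → {pkg_at(p4,whs1), truck_at(t3,whs1)}
  through step 3 (unload(p4,t3,whs1)): drop {pkg_at(p4,whs1)}, keep {truck_at(t3,whs1)}, require {in(p4,t3), truck_at(t3,whs1)}
    → {in(p4,t3), truck_at(t3,whs1)}
  through step 2 (drive(t3,whs2,whs1)): drop {truck_at(t3,whs1)}, keep {in(p4,t3)}, require {truck_at(t3,whs2)}
    → {in(p4,t3), truck_at(t3,whs2)}
  through step 1 (load(p4,t3,whs2)): drop {in(p4,t3)}, keep {truck_at(t3,whs2)}, require {pkg_at(p4,whs2), truck_at(t3,whs2)}
    → {pkg_at(p4,whs2), truck_at(t3,whs2)}

== RESULT ==
["pkg_at(p4,whs2)", "truck_at(t3,whs2)"]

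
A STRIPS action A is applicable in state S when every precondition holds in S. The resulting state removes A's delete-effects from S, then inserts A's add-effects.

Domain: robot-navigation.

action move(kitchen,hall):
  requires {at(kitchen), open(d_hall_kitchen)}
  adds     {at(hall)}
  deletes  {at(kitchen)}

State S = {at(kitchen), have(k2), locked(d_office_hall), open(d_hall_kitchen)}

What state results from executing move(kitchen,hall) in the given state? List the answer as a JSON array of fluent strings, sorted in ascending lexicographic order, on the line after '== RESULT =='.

Progress:
  pre ⊆ S: {at(kitchen), open(d_hall_kitchen)} ⊆ S  — applicable
  S \ del = {have(k2), locked(d_office_hall), open(d_hall_kitchen)}
  ∪ add   = {at(hall), have(k2), locked(d_office_hall), open(d_hall_kitchen)}

== RESULT ==
["at(hall)", "have(k2)", "locked(d_office_hall)", "open(d_hall_kitchen)"]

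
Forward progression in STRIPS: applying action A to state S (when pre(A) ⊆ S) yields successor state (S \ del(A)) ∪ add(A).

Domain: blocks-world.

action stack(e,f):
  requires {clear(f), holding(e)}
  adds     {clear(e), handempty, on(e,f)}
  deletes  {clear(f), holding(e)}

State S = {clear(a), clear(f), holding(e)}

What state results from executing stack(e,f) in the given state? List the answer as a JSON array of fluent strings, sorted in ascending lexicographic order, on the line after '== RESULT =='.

Progress:
  pre ⊆ S: {clear(f), holding(e)} ⊆ S  — applicable
  S \ del = {clear(a)}
  ∪ add   = {clear(a), clear(e), handempty, on(e,f)}

== RESULT ==
["clear(a)", "clear(e)", "handempty", "on(e,f)"]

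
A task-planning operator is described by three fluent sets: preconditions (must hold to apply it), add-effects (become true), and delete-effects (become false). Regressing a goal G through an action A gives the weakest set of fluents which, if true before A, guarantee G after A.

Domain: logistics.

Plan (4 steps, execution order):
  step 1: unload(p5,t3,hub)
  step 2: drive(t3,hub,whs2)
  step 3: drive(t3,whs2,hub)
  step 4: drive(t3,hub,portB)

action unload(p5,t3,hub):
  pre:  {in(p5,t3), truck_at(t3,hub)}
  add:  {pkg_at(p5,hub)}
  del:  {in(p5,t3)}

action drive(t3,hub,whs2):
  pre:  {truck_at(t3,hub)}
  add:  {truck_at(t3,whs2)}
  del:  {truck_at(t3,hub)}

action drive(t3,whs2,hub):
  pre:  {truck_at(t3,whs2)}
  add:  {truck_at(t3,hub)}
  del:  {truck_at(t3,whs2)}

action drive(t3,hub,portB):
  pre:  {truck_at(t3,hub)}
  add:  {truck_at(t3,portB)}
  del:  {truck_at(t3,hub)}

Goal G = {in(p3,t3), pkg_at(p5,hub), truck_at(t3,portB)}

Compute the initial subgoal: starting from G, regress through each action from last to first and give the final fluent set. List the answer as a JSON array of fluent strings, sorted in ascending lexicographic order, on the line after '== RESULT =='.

Work backward from the goal:
  through step 4 (drive(t3,hub,portB)): drop {truck_at(t3,portB)}, keep {in(p3,t3), pkg_at(p5,hub)}, require {truck_at(t3,hub)}
    → {in(p3,t3), pkg_at(p5,hub), truck_at(t3,hub)}
  through step 3 (drive(t3,whs2,hub)): drop {truck_at(t3,hub)}, keep {in(p3,t3), pkg_at(p5,hub)}, require {truck_at(t3,whs2)}
    → {in(p3,t3), pkg_at(p5,hub), truck_at(t3,whs2)}
  through step 2 (drive(t3,hub,whs2)): drop {truck_at(t3,whs2)}, keep {in(p3,t3), pkg_at(p5,hub)}, require {truck_at(t3,hub)}
    → {in(p3,t3), pkg_at(p5,hub), truck_at(t3,hub)}
  through step 1 (unload(p5,t3,hub)): drop {pkg_at(p5,hub)}, keep {in(p3,t3), truck_at(t3,hub)}, require {in(p5,t3), truck_at(t3,hub)}
    → {in(p3,t3), in(p5,t3), truck_at(t3,hub)}

== RESULT ==
["in(p3,t3)", "in(p5,t3)", "truck_at(t3,hub)"]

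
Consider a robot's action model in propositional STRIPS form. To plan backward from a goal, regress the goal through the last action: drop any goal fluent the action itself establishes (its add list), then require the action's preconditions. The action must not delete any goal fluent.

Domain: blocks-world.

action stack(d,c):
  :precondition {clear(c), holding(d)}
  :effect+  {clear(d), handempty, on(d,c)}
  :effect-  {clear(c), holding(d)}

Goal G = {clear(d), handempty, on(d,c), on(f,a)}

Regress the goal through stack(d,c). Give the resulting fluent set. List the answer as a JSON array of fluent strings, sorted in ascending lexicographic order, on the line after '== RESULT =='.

Regress:
  G ∩ del = {}  (empty — regression defined)
  G \ add = {clear(d), handempty, on(d,c), on(f,a)} \ {clear(d), handempty, on(d,c)} = {on(f,a)}
  ∪ pre   = {on(f,a)} ∪ {clear(c), holding(d)}
          = {clear(c), holding(d), on(f,a)}

== RESULT ==
["clear(c)", "holding(d)", "on(f,a)"]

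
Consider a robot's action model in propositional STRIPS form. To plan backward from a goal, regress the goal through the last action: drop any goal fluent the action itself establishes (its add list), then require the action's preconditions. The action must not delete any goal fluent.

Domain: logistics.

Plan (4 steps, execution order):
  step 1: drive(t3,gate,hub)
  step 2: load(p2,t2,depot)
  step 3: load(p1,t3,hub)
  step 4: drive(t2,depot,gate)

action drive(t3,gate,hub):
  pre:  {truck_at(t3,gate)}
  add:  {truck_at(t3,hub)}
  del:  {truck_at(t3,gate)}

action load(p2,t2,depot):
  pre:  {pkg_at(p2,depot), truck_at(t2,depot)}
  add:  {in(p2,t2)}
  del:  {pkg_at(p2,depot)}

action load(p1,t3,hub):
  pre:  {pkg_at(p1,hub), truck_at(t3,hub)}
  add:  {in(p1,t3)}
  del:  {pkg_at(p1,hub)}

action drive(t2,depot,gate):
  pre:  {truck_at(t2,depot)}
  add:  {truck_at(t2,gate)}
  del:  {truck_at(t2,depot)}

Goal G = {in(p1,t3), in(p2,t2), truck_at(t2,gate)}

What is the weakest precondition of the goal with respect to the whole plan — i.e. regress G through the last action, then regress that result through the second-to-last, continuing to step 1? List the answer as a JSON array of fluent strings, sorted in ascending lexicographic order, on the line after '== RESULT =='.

Regress step by step:
  through step 4 (drive(t2,depot,gate)): drop {truck_at(t2,gate)}, keep {in(p1,t3), in(p2,t2)}, require {truck_at(t2,depot)}
    → {in(p1,t3), in(p2,t2), truck_at(t2,depot)}
  through step 3 (load(p1,t3,hub)): drop {in(p1,t3)}, keep {in(p2,t2), truck_at(t2,depot)}, require {pkg_at(p1,hub), truck_at(t3,hub)}
    → {in(p2,t2), pkg_at(p1,hub), truck_at(t2,depot), truck_at(t3,hub)}
  through step 2 (load(p2,t2,depot)): drop {in(p2,t2)}, keep {pkg_at(p1,hub), truck_at(t2,depot), truck_at(t3,hub)}, require {pkg_at(p2,depot), truck_at(t2,depot)}
    → {pkg_at(p1,hub), pkg_at(p2,depot), truck_at(t2,depot), truck_at(t3,hub)}
  through step 1 (drive(t3,gate,hub)): drop {truck_at(t3,hub)}, keep {pkg_at(p1,hub), pkg_at(p2,depot), truck_at(t2,depot)}, require {truck_at(t3,gate)}
    → {pkg_at(p1,hub), pkg_at(p2,depot), truck_at(t2,depot), truck_at(t3,gate)}

== RESULT ==
["pkg_at(p1,hub)", "pkg_at(p2,depot)", "truck_at(t2,depot)", "truck_at(t3,gate)"]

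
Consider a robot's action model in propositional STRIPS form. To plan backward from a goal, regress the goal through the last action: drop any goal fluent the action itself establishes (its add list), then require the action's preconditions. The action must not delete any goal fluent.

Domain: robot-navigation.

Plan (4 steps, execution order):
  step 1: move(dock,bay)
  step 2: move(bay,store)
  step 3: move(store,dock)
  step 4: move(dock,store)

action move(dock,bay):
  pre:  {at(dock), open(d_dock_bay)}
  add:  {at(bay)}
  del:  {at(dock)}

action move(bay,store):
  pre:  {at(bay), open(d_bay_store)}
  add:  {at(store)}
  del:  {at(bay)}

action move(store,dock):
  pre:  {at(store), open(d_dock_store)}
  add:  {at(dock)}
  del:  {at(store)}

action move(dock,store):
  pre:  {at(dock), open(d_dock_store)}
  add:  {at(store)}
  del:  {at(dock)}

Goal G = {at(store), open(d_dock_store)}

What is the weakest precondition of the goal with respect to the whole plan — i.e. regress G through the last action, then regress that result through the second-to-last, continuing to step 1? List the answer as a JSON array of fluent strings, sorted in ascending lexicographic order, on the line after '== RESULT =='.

Regress step by step:
  through step 4 (move(dock,store)): drop {at(store)}, keep {open(d_dock_store)}, require {at(dock), open(d_dock_store)}
    → {at(dock), open(d_dock_store)}
  through step 3 (move(store,dock)): drop {at(dock)}, keep {open(d_dock_store)}, require {at(store), open(d_dock_store)}
    → {at(store), open(d_dock_store)}
  through step 2 (move(bay,store)): drop {at(store)}, keep {open(d_dock_store)}, require {at(bay), open(d_bay_store)}
    → {at(bay), open(d_bay_store), open(d_dock_store)}
  through step 1 (move(dock,bay)): drop {at(bay)}, keep {open(d_bay_store), open(d_dock_store)}, require {at(dock), open(d_dock_bay)}
    → {at(dock), open(d_bay_store), open(d_dock_bay), open(d_dock_store)}

== RESULT ==
["at(dock)", "open(d_bay_store)", "open(d_dock_bay)", "open(d_dock_store)"]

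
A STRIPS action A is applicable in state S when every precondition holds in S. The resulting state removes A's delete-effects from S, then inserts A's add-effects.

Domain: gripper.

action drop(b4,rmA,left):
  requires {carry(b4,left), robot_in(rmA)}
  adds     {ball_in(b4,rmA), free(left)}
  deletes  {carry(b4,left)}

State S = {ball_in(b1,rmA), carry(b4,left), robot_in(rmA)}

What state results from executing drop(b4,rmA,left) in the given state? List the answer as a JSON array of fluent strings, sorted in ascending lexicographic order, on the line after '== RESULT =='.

Compute (S \ del) ∪ add:
  pre ⊆ S: {carry(b4,left), robot_in(rmA)} ⊆ S  — applicable
  S \ del = {ball_in(b1,rmA), robot_in(rmA)}
  ∪ add   = {ball_in(b1,rmA), ball_in(b4,rmA), free(left), robot_in(rmA)}

== RESULT ==
["ball_in(b1,rmA)", "ball_in(b4,rmA)", "free(left)", "robot_in(rmA)"]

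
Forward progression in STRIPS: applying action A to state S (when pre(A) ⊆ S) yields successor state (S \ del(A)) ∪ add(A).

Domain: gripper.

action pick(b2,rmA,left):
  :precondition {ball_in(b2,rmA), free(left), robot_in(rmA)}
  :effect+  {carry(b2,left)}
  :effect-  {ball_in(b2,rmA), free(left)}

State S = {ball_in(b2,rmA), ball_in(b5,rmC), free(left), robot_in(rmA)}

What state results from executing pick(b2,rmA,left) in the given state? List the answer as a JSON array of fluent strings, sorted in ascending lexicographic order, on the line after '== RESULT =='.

Compute (S \ del) ∪ add:
  pre ⊆ S: {ball_in(b2,rmA), free(left), robot_in(rmA)} ⊆ S  — applicable
  S \ del = {ball_in(b5,rmC), robot_in(rmA)}
  ∪ add   = {ball_in(b5,rmC), carry(b2,left), robot_in(rmA)}

== RESULT ==
["ball_in(b5,rmC)", "carry(b2,left)", "robot_in(rmA)"]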